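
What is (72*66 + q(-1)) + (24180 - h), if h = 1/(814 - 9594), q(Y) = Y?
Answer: 254014181/8780 ≈ 28931.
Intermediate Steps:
h = -1/8780 (h = 1/(-8780) = -1/8780 ≈ -0.00011390)
(72*66 + q(-1)) + (24180 - h) = (72*66 - 1) + (24180 - 1*(-1/8780)) = (4752 - 1) + (24180 + 1/8780) = 4751 + 212300401/8780 = 254014181/8780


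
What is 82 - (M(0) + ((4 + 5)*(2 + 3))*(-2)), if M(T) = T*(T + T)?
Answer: 172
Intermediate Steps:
M(T) = 2*T² (M(T) = T*(2*T) = 2*T²)
82 - (M(0) + ((4 + 5)*(2 + 3))*(-2)) = 82 - (2*0² + ((4 + 5)*(2 + 3))*(-2)) = 82 - (2*0 + (9*5)*(-2)) = 82 - (0 + 45*(-2)) = 82 - (0 - 90) = 82 - 1*(-90) = 82 + 90 = 172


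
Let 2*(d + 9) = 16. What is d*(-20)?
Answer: 20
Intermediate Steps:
d = -1 (d = -9 + (1/2)*16 = -9 + 8 = -1)
d*(-20) = -1*(-20) = 20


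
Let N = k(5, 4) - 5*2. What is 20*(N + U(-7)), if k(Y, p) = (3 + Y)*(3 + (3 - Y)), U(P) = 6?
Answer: 80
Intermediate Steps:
k(Y, p) = (3 + Y)*(6 - Y)
N = -2 (N = (18 - 1*5² + 3*5) - 5*2 = (18 - 1*25 + 15) - 10 = (18 - 25 + 15) - 10 = 8 - 10 = -2)
20*(N + U(-7)) = 20*(-2 + 6) = 20*4 = 80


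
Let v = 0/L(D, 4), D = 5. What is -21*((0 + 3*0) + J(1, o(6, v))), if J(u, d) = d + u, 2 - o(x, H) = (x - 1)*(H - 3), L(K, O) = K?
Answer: -378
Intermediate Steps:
v = 0 (v = 0/5 = 0*(⅕) = 0)
o(x, H) = 2 - (-1 + x)*(-3 + H) (o(x, H) = 2 - (x - 1)*(H - 3) = 2 - (-1 + x)*(-3 + H))
-21*((0 + 3*0) + J(1, o(6, v))) = -21*((0 + 3*0) + ((-1 + 0 + 3*6 - 1*0*6) + 1)) = -21*((0 + 0) + ((-1 + 0 + 18 + 0) + 1)) = -21*(0 + (17 + 1)) = -21*(0 + 18) = -21*18 = -378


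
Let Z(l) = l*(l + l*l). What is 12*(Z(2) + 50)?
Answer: 744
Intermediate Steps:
Z(l) = l*(l + l²)
12*(Z(2) + 50) = 12*(2²*(1 + 2) + 50) = 12*(4*3 + 50) = 12*(12 + 50) = 12*62 = 744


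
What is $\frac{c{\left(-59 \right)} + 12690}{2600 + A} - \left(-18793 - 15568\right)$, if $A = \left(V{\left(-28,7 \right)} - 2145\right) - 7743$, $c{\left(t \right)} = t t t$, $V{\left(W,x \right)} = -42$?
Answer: $\frac{252058819}{7330} \approx 34387.0$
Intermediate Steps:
$c{\left(t \right)} = t^{3}$ ($c{\left(t \right)} = t^{2} t = t^{3}$)
$A = -9930$ ($A = \left(-42 - 2145\right) - 7743 = -2187 - 7743 = -9930$)
$\frac{c{\left(-59 \right)} + 12690}{2600 + A} - \left(-18793 - 15568\right) = \frac{\left(-59\right)^{3} + 12690}{2600 - 9930} - \left(-18793 - 15568\right) = \frac{-205379 + 12690}{-7330} - -34361 = \left(-192689\right) \left(- \frac{1}{7330}\right) + 34361 = \frac{192689}{7330} + 34361 = \frac{252058819}{7330}$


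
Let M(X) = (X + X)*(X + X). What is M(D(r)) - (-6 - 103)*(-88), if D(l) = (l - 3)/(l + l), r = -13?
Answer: -1620792/169 ≈ -9590.5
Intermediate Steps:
D(l) = (-3 + l)/(2*l) (D(l) = (-3 + l)/((2*l)) = (-3 + l)*(1/(2*l)) = (-3 + l)/(2*l))
M(X) = 4*X² (M(X) = (2*X)*(2*X) = 4*X²)
M(D(r)) - (-6 - 103)*(-88) = 4*((½)*(-3 - 13)/(-13))² - (-6 - 103)*(-88) = 4*((½)*(-1/13)*(-16))² - (-109)*(-88) = 4*(8/13)² - 1*9592 = 4*(64/169) - 9592 = 256/169 - 9592 = -1620792/169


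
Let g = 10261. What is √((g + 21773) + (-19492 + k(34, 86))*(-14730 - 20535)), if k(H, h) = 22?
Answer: 4*√42915099 ≈ 26204.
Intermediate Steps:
√((g + 21773) + (-19492 + k(34, 86))*(-14730 - 20535)) = √((10261 + 21773) + (-19492 + 22)*(-14730 - 20535)) = √(32034 - 19470*(-35265)) = √(32034 + 686609550) = √686641584 = 4*√42915099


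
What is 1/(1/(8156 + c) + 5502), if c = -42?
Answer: 8114/44643229 ≈ 0.00018175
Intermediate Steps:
1/(1/(8156 + c) + 5502) = 1/(1/(8156 - 42) + 5502) = 1/(1/8114 + 5502) = 1/(44643229/8114) = 8114/44643229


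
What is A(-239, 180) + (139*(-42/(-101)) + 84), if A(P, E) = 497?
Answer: 64519/101 ≈ 638.80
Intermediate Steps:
A(-239, 180) + (139*(-42/(-101)) + 84) = 497 + (139*(-42/(-101)) + 84) = 497 + (139*(-42*(-1/101)) + 84) = 497 + (139*(42/101) + 84) = 497 + (5838/101 + 84) = 497 + 14322/101 = 64519/101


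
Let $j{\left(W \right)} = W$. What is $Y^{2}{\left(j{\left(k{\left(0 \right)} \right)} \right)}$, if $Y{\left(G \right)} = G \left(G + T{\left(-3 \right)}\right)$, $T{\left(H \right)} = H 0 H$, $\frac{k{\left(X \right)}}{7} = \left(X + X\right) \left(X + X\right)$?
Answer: $0$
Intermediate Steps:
$k{\left(X \right)} = 28 X^{2}$ ($k{\left(X \right)} = 7 \left(X + X\right) \left(X + X\right) = 7 \cdot 2 X 2 X = 7 \cdot 4 X^{2} = 28 X^{2}$)
$T{\left(H \right)} = 0$ ($T{\left(H \right)} = 0 H = 0$)
$Y{\left(G \right)} = G^{2}$ ($Y{\left(G \right)} = G \left(G + 0\right) = G G = G^{2}$)
$Y^{2}{\left(j{\left(k{\left(0 \right)} \right)} \right)} = \left(\left(28 \cdot 0^{2}\right)^{2}\right)^{2} = \left(\left(28 \cdot 0\right)^{2}\right)^{2} = \left(0^{2}\right)^{2} = 0^{2} = 0$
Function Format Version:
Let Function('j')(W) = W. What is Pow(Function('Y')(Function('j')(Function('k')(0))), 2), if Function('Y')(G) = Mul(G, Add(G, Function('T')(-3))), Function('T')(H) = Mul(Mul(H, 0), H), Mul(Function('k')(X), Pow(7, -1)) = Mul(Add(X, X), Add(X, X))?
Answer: 0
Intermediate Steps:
Function('k')(X) = Mul(28, Pow(X, 2)) (Function('k')(X) = Mul(7, Mul(Add(X, X), Add(X, X))) = Mul(7, Mul(Mul(2, X), Mul(2, X))) = Mul(7, Mul(4, Pow(X, 2))) = Mul(28, Pow(X, 2)))
Function('T')(H) = 0 (Function('T')(H) = Mul(0, H) = 0)
Function('Y')(G) = Pow(G, 2) (Function('Y')(G) = Mul(G, Add(G, 0)) = Mul(G, G) = Pow(G, 2))
Pow(Function('Y')(Function('j')(Function('k')(0))), 2) = Pow(Pow(Mul(28, Pow(0, 2)), 2), 2) = Pow(Pow(Mul(28, 0), 2), 2) = Pow(Pow(0, 2), 2) = Pow(0, 2) = 0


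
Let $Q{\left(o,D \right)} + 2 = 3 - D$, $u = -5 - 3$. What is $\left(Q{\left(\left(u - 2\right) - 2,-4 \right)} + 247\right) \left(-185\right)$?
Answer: $-46620$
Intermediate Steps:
$u = -8$ ($u = -5 - 3 = -8$)
$Q{\left(o,D \right)} = 1 - D$ ($Q{\left(o,D \right)} = -2 - \left(-3 + D\right) = 1 - D$)
$\left(Q{\left(\left(u - 2\right) - 2,-4 \right)} + 247\right) \left(-185\right) = \left(\left(1 - -4\right) + 247\right) \left(-185\right) = \left(\left(1 + 4\right) + 247\right) \left(-185\right) = \left(5 + 247\right) \left(-185\right) = 252 \left(-185\right) = -46620$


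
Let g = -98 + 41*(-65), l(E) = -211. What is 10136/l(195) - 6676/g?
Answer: -26597132/582993 ≈ -45.622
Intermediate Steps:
g = -2763 (g = -98 - 2665 = -2763)
10136/l(195) - 6676/g = 10136/(-211) - 6676/(-2763) = 10136*(-1/211) - 6676*(-1/2763) = -10136/211 + 6676/2763 = -26597132/582993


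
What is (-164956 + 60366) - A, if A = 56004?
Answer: -160594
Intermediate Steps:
(-164956 + 60366) - A = (-164956 + 60366) - 1*56004 = -104590 - 56004 = -160594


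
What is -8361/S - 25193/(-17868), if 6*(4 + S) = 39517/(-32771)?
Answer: 29395623016901/14759343228 ≈ 1991.7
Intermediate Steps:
S = -826021/196626 (S = -4 + (39517/(-32771))/6 = -4 + (39517*(-1/32771))/6 = -4 + (1/6)*(-39517/32771) = -4 - 39517/196626 = -826021/196626 ≈ -4.2010)
-8361/S - 25193/(-17868) = -8361/(-826021/196626) - 25193/(-17868) = -8361*(-196626/826021) - 25193*(-1/17868) = 1643989986/826021 + 25193/17868 = 29395623016901/14759343228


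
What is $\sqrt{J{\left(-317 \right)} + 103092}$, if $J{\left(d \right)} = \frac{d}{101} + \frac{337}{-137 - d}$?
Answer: $\frac{\sqrt{946465716185}}{3030} \approx 321.08$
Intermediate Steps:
$J{\left(d \right)} = \frac{337}{-137 - d} + \frac{d}{101}$ ($J{\left(d \right)} = d \frac{1}{101} + \frac{337}{-137 - d} = \frac{d}{101} + \frac{337}{-137 - d} = \frac{337}{-137 - d} + \frac{d}{101}$)
$\sqrt{J{\left(-317 \right)} + 103092} = \sqrt{\frac{-34037 + \left(-317\right)^{2} + 137 \left(-317\right)}{101 \left(137 - 317\right)} + 103092} = \sqrt{\frac{-34037 + 100489 - 43429}{101 \left(-180\right)} + 103092} = \sqrt{\frac{1}{101} \left(- \frac{1}{180}\right) 23023 + 103092} = \sqrt{- \frac{23023}{18180} + 103092} = \sqrt{\frac{1874189537}{18180}} = \frac{\sqrt{946465716185}}{3030}$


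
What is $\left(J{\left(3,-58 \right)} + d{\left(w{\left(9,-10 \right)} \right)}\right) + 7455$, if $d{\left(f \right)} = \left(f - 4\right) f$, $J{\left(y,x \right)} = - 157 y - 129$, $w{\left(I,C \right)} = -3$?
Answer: $6876$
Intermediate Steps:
$J{\left(y,x \right)} = -129 - 157 y$
$d{\left(f \right)} = f \left(-4 + f\right)$ ($d{\left(f \right)} = \left(-4 + f\right) f = f \left(-4 + f\right)$)
$\left(J{\left(3,-58 \right)} + d{\left(w{\left(9,-10 \right)} \right)}\right) + 7455 = \left(\left(-129 - 471\right) - 3 \left(-4 - 3\right)\right) + 7455 = \left(\left(-129 - 471\right) - -21\right) + 7455 = \left(-600 + 21\right) + 7455 = -579 + 7455 = 6876$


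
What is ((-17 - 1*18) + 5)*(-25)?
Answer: 750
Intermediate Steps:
((-17 - 1*18) + 5)*(-25) = ((-17 - 18) + 5)*(-25) = (-35 + 5)*(-25) = -30*(-25) = 750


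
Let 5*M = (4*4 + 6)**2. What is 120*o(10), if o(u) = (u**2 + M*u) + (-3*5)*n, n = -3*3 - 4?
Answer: 151560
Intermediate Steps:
n = -13 (n = -9 - 4 = -13)
M = 484/5 (M = (4*4 + 6)**2/5 = (16 + 6)**2/5 = (1/5)*22**2 = (1/5)*484 = 484/5 ≈ 96.800)
o(u) = 195 + u**2 + 484*u/5 (o(u) = (u**2 + 484*u/5) - 3*5*(-13) = (u**2 + 484*u/5) - 15*(-13) = (u**2 + 484*u/5) + 195 = 195 + u**2 + 484*u/5)
120*o(10) = 120*(195 + 10**2 + (484/5)*10) = 120*(195 + 100 + 968) = 120*1263 = 151560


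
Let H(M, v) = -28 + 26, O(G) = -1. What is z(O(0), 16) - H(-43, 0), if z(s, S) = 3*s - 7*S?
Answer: -113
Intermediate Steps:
H(M, v) = -2
z(s, S) = -7*S + 3*s
z(O(0), 16) - H(-43, 0) = (-7*16 + 3*(-1)) - 1*(-2) = (-112 - 3) + 2 = -115 + 2 = -113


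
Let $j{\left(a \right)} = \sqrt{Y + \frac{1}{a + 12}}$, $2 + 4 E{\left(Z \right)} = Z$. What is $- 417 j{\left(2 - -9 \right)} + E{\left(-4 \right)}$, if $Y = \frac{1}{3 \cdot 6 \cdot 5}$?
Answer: $- \frac{3}{2} - \frac{139 \sqrt{25990}}{230} \approx -98.929$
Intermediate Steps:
$E{\left(Z \right)} = - \frac{1}{2} + \frac{Z}{4}$
$Y = \frac{1}{90}$ ($Y = \frac{1}{18 \cdot 5} = \frac{1}{90} \approx 0.011111$)
$j{\left(a \right)} = \sqrt{\frac{1}{90} + \frac{1}{12 + a}}$ ($j{\left(a \right)} = \sqrt{\frac{1}{90} + \frac{1}{a + 12}} = \sqrt{\frac{1}{90} + \frac{1}{12 + a}}$)
$- 417 j{\left(2 - -9 \right)} + E{\left(-4 \right)} = - 417 \frac{\sqrt{10} \sqrt{\frac{102 + \left(2 - -9\right)}{12 + \left(2 - -9\right)}}}{30} + \left(- \frac{1}{2} + \frac{1}{4} \left(-4\right)\right) = - 417 \frac{\sqrt{10} \sqrt{\frac{102 + \left(2 + 9\right)}{12 + \left(2 + 9\right)}}}{30} - \frac{3}{2} = - 417 \frac{\sqrt{10} \sqrt{\frac{102 + 11}{12 + 11}}}{30} - \frac{3}{2} = - 417 \frac{\sqrt{10} \sqrt{\frac{1}{23} \cdot 113}}{30} - \frac{3}{2} = - 417 \frac{\sqrt{10} \sqrt{\frac{113}{23}}}{30} - \frac{3}{2} = - 417 \frac{\sqrt{10} \frac{\sqrt{2599}}{23}}{30} - \frac{3}{2} = - 417 \frac{\sqrt{25990}}{690} - \frac{3}{2} = - \frac{139 \sqrt{25990}}{230} - \frac{3}{2} = - \frac{3}{2} - \frac{139 \sqrt{25990}}{230}$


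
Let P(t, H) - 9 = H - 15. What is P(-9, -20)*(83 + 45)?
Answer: -3328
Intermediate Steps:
P(t, H) = -6 + H (P(t, H) = 9 + (H - 15) = 9 + (-15 + H) = -6 + H)
P(-9, -20)*(83 + 45) = (-6 - 20)*(83 + 45) = -26*128 = -3328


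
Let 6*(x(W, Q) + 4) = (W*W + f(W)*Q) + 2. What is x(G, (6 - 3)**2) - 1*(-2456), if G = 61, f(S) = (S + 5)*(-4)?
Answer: 5353/2 ≈ 2676.5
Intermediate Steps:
f(S) = -20 - 4*S (f(S) = (5 + S)*(-4) = -20 - 4*S)
x(W, Q) = -11/3 + W**2/6 + Q*(-20 - 4*W)/6 (x(W, Q) = -4 + ((W*W + (-20 - 4*W)*Q) + 2)/6 = -4 + ((W**2 + Q*(-20 - 4*W)) + 2)/6 = -4 + (2 + W**2 + Q*(-20 - 4*W))/6 = -4 + (1/3 + W**2/6 + Q*(-20 - 4*W)/6) = -11/3 + W**2/6 + Q*(-20 - 4*W)/6)
x(G, (6 - 3)**2) - 1*(-2456) = (-11/3 + (1/6)*61**2 - 2*(6 - 3)**2*(5 + 61)/3) - 1*(-2456) = (-11/3 + (1/6)*3721 - 2/3*3**2*66) + 2456 = (-11/3 + 3721/6 - 2/3*9*66) + 2456 = (-11/3 + 3721/6 - 396) + 2456 = 441/2 + 2456 = 5353/2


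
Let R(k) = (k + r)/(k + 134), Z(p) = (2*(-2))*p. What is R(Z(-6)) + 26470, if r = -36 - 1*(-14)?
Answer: 2091131/79 ≈ 26470.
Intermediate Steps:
r = -22 (r = -36 + 14 = -22)
Z(p) = -4*p
R(k) = (-22 + k)/(134 + k) (R(k) = (k - 22)/(k + 134) = (-22 + k)/(134 + k))
R(Z(-6)) + 26470 = (-22 - 4*(-6))/(134 - 4*(-6)) + 26470 = (-22 + 24)/(134 + 24) + 26470 = 2/158 + 26470 = (1/158)*2 + 26470 = 1/79 + 26470 = 2091131/79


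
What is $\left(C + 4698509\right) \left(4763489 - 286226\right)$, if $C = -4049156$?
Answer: $2907324160839$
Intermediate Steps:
$\left(C + 4698509\right) \left(4763489 - 286226\right) = \left(-4049156 + 4698509\right) \left(4763489 - 286226\right) = 649353 \cdot 4477263 = 2907324160839$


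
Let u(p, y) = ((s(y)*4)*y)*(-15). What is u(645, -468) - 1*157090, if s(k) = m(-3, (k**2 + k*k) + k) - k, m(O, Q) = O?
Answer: 12900110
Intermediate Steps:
s(k) = -3 - k
u(p, y) = -15*y*(-12 - 4*y) (u(p, y) = (((-3 - y)*4)*y)*(-15) = ((-12 - 4*y)*y)*(-15) = (y*(-12 - 4*y))*(-15) = -15*y*(-12 - 4*y))
u(645, -468) - 1*157090 = 60*(-468)*(3 - 468) - 1*157090 = 60*(-468)*(-465) - 157090 = 13057200 - 157090 = 12900110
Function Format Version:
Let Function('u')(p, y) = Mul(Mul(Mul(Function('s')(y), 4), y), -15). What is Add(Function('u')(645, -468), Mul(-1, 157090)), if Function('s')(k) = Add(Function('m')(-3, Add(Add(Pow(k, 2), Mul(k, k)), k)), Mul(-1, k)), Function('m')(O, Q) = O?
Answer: 12900110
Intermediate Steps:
Function('s')(k) = Add(-3, Mul(-1, k))
Function('u')(p, y) = Mul(-15, y, Add(-12, Mul(-4, y))) (Function('u')(p, y) = Mul(Mul(Mul(Add(-3, Mul(-1, y)), 4), y), -15) = Mul(Mul(Add(-12, Mul(-4, y)), y), -15) = Mul(Mul(y, Add(-12, Mul(-4, y))), -15) = Mul(-15, y, Add(-12, Mul(-4, y))))
Add(Function('u')(645, -468), Mul(-1, 157090)) = Add(Mul(60, -468, Add(3, -468)), Mul(-1, 157090)) = Add(Mul(60, -468, -465), -157090) = Add(13057200, -157090) = 12900110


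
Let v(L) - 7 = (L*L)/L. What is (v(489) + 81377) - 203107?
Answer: -121234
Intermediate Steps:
v(L) = 7 + L (v(L) = 7 + (L*L)/L = 7 + L²/L = 7 + L)
(v(489) + 81377) - 203107 = ((7 + 489) + 81377) - 203107 = (496 + 81377) - 203107 = 81873 - 203107 = -121234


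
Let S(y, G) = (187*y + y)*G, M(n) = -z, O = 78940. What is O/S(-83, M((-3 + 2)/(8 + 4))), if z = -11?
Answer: -19735/42911 ≈ -0.45991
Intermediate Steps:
M(n) = 11 (M(n) = -1*(-11) = 11)
S(y, G) = 188*G*y (S(y, G) = (188*y)*G = 188*G*y)
O/S(-83, M((-3 + 2)/(8 + 4))) = 78940/((188*11*(-83))) = 78940/(-171644) = 78940*(-1/171644) = -19735/42911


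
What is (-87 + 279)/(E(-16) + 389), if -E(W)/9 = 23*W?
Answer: 192/3701 ≈ 0.051878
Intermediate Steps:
E(W) = -207*W
(-87 + 279)/(E(-16) + 389) = (-87 + 279)/(-207*(-16) + 389) = 192/(3312 + 389) = 192/3701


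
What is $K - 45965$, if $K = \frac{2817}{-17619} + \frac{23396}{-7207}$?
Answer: $- \frac{1945691443196}{42326711} \approx -45968.0$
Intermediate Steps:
$K = - \frac{144172081}{42326711}$ ($K = 2817 \left(- \frac{1}{17619}\right) + 23396 \left(- \frac{1}{7207}\right) = - \frac{939}{5873} - \frac{23396}{7207} = - \frac{144172081}{42326711} \approx -3.4062$)
$K - 45965 = - \frac{144172081}{42326711} - 45965 = - \frac{1945691443196}{42326711}$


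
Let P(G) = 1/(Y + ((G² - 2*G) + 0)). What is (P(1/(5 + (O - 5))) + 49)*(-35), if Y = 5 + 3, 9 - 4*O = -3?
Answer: -115220/67 ≈ -1719.7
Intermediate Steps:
O = 3 (O = 9/4 - ¼*(-3) = 9/4 + ¾ = 3)
Y = 8
P(G) = 1/(8 + G² - 2*G) (P(G) = 1/(8 + ((G² - 2*G) + 0)) = 1/(8 + (G² - 2*G)) = 1/(8 + G² - 2*G))
(P(1/(5 + (O - 5))) + 49)*(-35) = (1/(8 + (1/(5 + (3 - 5)))² - 2/(5 + (3 - 5))) + 49)*(-35) = (1/(8 + (1/(5 - 2))² - 2/(5 - 2)) + 49)*(-35) = (1/(8 + (1/3)² - 2/3) + 49)*(-35) = (1/(8 + (⅓)² - 2*⅓) + 49)*(-35) = (1/(8 + ⅑ - ⅔) + 49)*(-35) = (1/(67/9) + 49)*(-35) = (9/67 + 49)*(-35) = (3292/67)*(-35) = -115220/67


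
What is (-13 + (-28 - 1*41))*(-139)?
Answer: 11398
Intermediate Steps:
(-13 + (-28 - 1*41))*(-139) = (-13 + (-28 - 41))*(-139) = (-13 - 69)*(-139) = -82*(-139) = 11398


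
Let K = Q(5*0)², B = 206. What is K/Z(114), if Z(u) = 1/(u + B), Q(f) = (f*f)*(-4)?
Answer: 0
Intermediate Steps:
Q(f) = -4*f² (Q(f) = f²*(-4) = -4*f²)
K = 0 (K = (-4*(5*0)²)² = (-4*0²)² = (-4*0)² = 0² = 0)
Z(u) = 1/(206 + u) (Z(u) = 1/(u + 206) = 1/(206 + u))
K/Z(114) = 0/(1/(206 + 114)) = 0/(1/320) = 0*320 = 0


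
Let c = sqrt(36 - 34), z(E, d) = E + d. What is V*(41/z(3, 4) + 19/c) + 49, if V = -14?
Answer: -33 - 133*sqrt(2) ≈ -221.09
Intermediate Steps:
c = sqrt(2) ≈ 1.4142
V*(41/z(3, 4) + 19/c) + 49 = -14*(41/(3 + 4) + 19/(sqrt(2))) + 49 = -14*(41/7 + 19*(sqrt(2)/2)) + 49 = -14*(41*(1/7) + 19*sqrt(2)/2) + 49 = -14*(41/7 + 19*sqrt(2)/2) + 49 = (-82 - 133*sqrt(2)) + 49 = -33 - 133*sqrt(2)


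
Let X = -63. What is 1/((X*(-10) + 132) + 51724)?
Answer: 1/52486 ≈ 1.9053e-5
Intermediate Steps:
1/((X*(-10) + 132) + 51724) = 1/((-63*(-10) + 132) + 51724) = 1/((630 + 132) + 51724) = 1/(762 + 51724) = 1/52486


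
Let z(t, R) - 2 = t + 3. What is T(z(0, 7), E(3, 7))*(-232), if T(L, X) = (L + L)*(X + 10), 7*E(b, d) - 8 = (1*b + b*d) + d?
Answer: -252880/7 ≈ -36126.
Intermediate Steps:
z(t, R) = 5 + t (z(t, R) = 2 + (t + 3) = 2 + (3 + t) = 5 + t)
E(b, d) = 8/7 + b/7 + d/7 + b*d/7 (E(b, d) = 8/7 + ((1*b + b*d) + d)/7 = 8/7 + ((b + b*d) + d)/7 = 8/7 + (b + d + b*d)/7 = 8/7 + (b/7 + d/7 + b*d/7) = 8/7 + b/7 + d/7 + b*d/7)
T(L, X) = 2*L*(10 + X) (T(L, X) = (2*L)*(10 + X) = 2*L*(10 + X))
T(z(0, 7), E(3, 7))*(-232) = (2*(5 + 0)*(10 + (8/7 + (⅐)*3 + (⅐)*7 + (⅐)*3*7)))*(-232) = (2*5*(10 + (8/7 + 3/7 + 1 + 3)))*(-232) = (2*5*(10 + 39/7))*(-232) = (2*5*(109/7))*(-232) = (1090/7)*(-232) = -252880/7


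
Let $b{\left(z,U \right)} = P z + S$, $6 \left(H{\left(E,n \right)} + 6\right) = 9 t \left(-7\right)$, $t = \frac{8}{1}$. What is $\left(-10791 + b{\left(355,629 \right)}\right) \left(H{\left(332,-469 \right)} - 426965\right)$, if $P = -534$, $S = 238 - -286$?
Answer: $85341390035$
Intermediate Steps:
$t = 8$ ($t = 8 \cdot 1 = 8$)
$S = 524$ ($S = 238 + 286 = 524$)
$H{\left(E,n \right)} = -90$ ($H{\left(E,n \right)} = -6 + \frac{9 \cdot 8 \left(-7\right)}{6} = -6 + \frac{72 \left(-7\right)}{6} = -6 + \frac{1}{6} \left(-504\right) = -6 - 84 = -90$)
$b{\left(z,U \right)} = 524 - 534 z$ ($b{\left(z,U \right)} = - 534 z + 524 = 524 - 534 z$)
$\left(-10791 + b{\left(355,629 \right)}\right) \left(H{\left(332,-469 \right)} - 426965\right) = \left(-10791 + \left(524 - 189570\right)\right) \left(-90 - 426965\right) = \left(-10791 + \left(524 - 189570\right)\right) \left(-427055\right) = \left(-10791 - 189046\right) \left(-427055\right) = \left(-199837\right) \left(-427055\right) = 85341390035$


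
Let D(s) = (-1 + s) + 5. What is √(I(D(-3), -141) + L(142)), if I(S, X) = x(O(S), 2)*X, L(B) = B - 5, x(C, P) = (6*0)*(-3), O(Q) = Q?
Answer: √137 ≈ 11.705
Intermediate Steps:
x(C, P) = 0 (x(C, P) = 0*(-3) = 0)
D(s) = 4 + s
L(B) = -5 + B
I(S, X) = 0 (I(S, X) = 0*X = 0)
√(I(D(-3), -141) + L(142)) = √(0 + (-5 + 142)) = √(0 + 137) = √137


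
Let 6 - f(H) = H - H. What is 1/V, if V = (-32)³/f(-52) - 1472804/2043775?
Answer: -6131325/33489628012 ≈ -0.00018308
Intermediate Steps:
f(H) = 6 (f(H) = 6 - (H - H) = 6 - 1*0 = 6 + 0 = 6)
V = -33489628012/6131325 (V = (-32)³/6 - 1472804/2043775 = -32768*⅙ - 1472804*1/2043775 = -16384/3 - 1472804/2043775 = -33489628012/6131325 ≈ -5462.1)
1/V = 1/(-33489628012/6131325) = -6131325/33489628012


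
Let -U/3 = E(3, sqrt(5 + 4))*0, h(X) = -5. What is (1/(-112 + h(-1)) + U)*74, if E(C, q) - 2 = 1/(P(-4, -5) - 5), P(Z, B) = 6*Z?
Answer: -74/117 ≈ -0.63248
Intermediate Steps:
E(C, q) = 57/29 (E(C, q) = 2 + 1/(6*(-4) - 5) = 2 + 1/(-24 - 5) = 2 + 1/(-29) = 2 - 1/29 = 57/29)
U = 0 (U = -171*0/29 = -3*0 = 0)
(1/(-112 + h(-1)) + U)*74 = (1/(-112 - 5) + 0)*74 = (1/(-117) + 0)*74 = (-1/117 + 0)*74 = -1/117*74 = -74/117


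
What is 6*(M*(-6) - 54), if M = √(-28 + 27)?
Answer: -324 - 36*I ≈ -324.0 - 36.0*I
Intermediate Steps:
M = I (M = √(-1) = I ≈ 1.0*I)
6*(M*(-6) - 54) = 6*(I*(-6) - 54) = 6*(-6*I - 54) = 6*(-54 - 6*I) = -324 - 36*I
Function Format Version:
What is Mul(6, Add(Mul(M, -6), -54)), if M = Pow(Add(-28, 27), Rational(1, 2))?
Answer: Add(-324, Mul(-36, I)) ≈ Add(-324.00, Mul(-36.000, I))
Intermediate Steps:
M = I (M = Pow(-1, Rational(1, 2)) = I ≈ Mul(1.0000, I))
Mul(6, Add(Mul(M, -6), -54)) = Mul(6, Add(Mul(I, -6), -54)) = Mul(6, Add(Mul(-6, I), -54)) = Mul(6, Add(-54, Mul(-6, I))) = Add(-324, Mul(-36, I))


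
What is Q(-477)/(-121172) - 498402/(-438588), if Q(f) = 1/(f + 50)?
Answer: 716320589141/630353829252 ≈ 1.1364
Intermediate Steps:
Q(f) = 1/(50 + f)
Q(-477)/(-121172) - 498402/(-438588) = 1/((50 - 477)*(-121172)) - 498402/(-438588) = -1/121172/(-427) - 498402*(-1/438588) = -1/427*(-1/121172) + 27689/24366 = 1/51740444 + 27689/24366 = 716320589141/630353829252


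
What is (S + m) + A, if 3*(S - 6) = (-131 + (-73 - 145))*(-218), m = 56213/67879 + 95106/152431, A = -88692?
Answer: -1965610733665693/31040591547 ≈ -63324.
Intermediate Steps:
m = 15024303977/10346863849 (m = 56213*(1/67879) + 95106*(1/152431) = 56213/67879 + 95106/152431 = 15024303977/10346863849 ≈ 1.4521)
S = 76100/3 (S = 6 + ((-131 + (-73 - 145))*(-218))/3 = 6 + ((-131 - 218)*(-218))/3 = 6 + (-349*(-218))/3 = 6 + (⅓)*76082 = 6 + 76082/3 = 76100/3 ≈ 25367.)
(S + m) + A = (76100/3 + 15024303977/10346863849) - 88692 = 787441411820831/31040591547 - 88692 = -1965610733665693/31040591547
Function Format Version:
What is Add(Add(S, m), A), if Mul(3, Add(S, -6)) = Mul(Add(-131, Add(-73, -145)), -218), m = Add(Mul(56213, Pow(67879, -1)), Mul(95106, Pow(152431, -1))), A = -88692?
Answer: Rational(-1965610733665693, 31040591547) ≈ -63324.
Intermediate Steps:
m = Rational(15024303977, 10346863849) (m = Add(Mul(56213, Rational(1, 67879)), Mul(95106, Rational(1, 152431))) = Add(Rational(56213, 67879), Rational(95106, 152431)) = Rational(15024303977, 10346863849) ≈ 1.4521)
S = Rational(76100, 3) (S = Add(6, Mul(Rational(1, 3), Mul(Add(-131, Add(-73, -145)), -218))) = Add(6, Mul(Rational(1, 3), Mul(Add(-131, -218), -218))) = Add(6, Mul(Rational(1, 3), Mul(-349, -218))) = Add(6, Mul(Rational(1, 3), 76082)) = Add(6, Rational(76082, 3)) = Rational(76100, 3) ≈ 25367.)
Add(Add(S, m), A) = Add(Add(Rational(76100, 3), Rational(15024303977, 10346863849)), -88692) = Add(Rational(787441411820831, 31040591547), -88692) = Rational(-1965610733665693, 31040591547)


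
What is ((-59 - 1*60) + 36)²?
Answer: 6889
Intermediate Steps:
((-59 - 1*60) + 36)² = ((-59 - 60) + 36)² = (-119 + 36)² = (-83)² = 6889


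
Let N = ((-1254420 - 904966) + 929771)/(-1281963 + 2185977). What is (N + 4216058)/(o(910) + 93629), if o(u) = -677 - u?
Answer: 3811374227197/83207256588 ≈ 45.806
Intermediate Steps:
N = -1229615/904014 (N = (-2159386 + 929771)/904014 = -1229615*1/904014 = -1229615/904014 ≈ -1.3602)
(N + 4216058)/(o(910) + 93629) = (-1229615/904014 + 4216058)/((-677 - 1*910) + 93629) = 3811374227197/(904014*((-677 - 910) + 93629)) = 3811374227197/(904014*(-1587 + 93629)) = (3811374227197/904014)/92042 = (3811374227197/904014)*(1/92042) = 3811374227197/83207256588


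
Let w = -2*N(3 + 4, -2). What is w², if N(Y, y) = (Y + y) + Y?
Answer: 576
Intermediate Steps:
N(Y, y) = y + 2*Y
w = -24 (w = -2*(-2 + 2*(3 + 4)) = -2*(-2 + 2*7) = -2*(-2 + 14) = -2*12 = -24)
w² = (-24)² = 576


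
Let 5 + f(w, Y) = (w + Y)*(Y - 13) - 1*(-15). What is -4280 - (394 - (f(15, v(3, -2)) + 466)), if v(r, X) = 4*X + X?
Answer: -4313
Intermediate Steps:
v(r, X) = 5*X
f(w, Y) = 10 + (-13 + Y)*(Y + w) (f(w, Y) = -5 + ((w + Y)*(Y - 13) - 1*(-15)) = -5 + ((Y + w)*(-13 + Y) + 15) = -5 + ((-13 + Y)*(Y + w) + 15) = -5 + (15 + (-13 + Y)*(Y + w)) = 10 + (-13 + Y)*(Y + w))
-4280 - (394 - (f(15, v(3, -2)) + 466)) = -4280 - (394 - ((10 + (5*(-2))² - 65*(-2) - 13*15 + (5*(-2))*15) + 466)) = -4280 - (394 - ((10 + (-10)² - 13*(-10) - 195 - 10*15) + 466)) = -4280 - (394 - ((10 + 100 + 130 - 195 - 150) + 466)) = -4280 - (394 - (-105 + 466)) = -4280 - (394 - 1*361) = -4280 - (394 - 361) = -4280 - 1*33 = -4280 - 33 = -4313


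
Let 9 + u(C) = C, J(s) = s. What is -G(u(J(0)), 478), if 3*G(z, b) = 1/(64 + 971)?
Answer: -1/3105 ≈ -0.00032206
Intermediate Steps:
u(C) = -9 + C
G(z, b) = 1/3105 (G(z, b) = 1/(3*(64 + 971)) = (⅓)/1035 = (⅓)*(1/1035) = 1/3105)
-G(u(J(0)), 478) = -1*1/3105 = -1/3105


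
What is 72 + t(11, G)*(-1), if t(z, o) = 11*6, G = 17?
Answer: 6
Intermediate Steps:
t(z, o) = 66
72 + t(11, G)*(-1) = 72 + 66*(-1) = 72 - 66 = 6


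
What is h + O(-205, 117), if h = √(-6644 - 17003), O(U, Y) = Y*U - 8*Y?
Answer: -24921 + I*√23647 ≈ -24921.0 + 153.78*I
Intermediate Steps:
O(U, Y) = -8*Y + U*Y (O(U, Y) = U*Y - 8*Y = -8*Y + U*Y)
h = I*√23647 (h = √(-23647) = I*√23647 ≈ 153.78*I)
h + O(-205, 117) = I*√23647 + 117*(-8 - 205) = I*√23647 + 117*(-213) = I*√23647 - 24921 = -24921 + I*√23647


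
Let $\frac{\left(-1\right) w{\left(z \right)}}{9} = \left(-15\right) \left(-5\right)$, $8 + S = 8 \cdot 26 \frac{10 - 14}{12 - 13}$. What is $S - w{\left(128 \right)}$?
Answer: $1499$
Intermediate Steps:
$S = 824$ ($S = -8 + 8 \cdot 26 \frac{10 - 14}{12 - 13} = -8 + 208 \left(- \frac{4}{-1}\right) = -8 + 208 \left(\left(-4\right) \left(-1\right)\right) = -8 + 208 \cdot 4 = -8 + 832 = 824$)
$w{\left(z \right)} = -675$ ($w{\left(z \right)} = - 9 \left(\left(-15\right) \left(-5\right)\right) = \left(-9\right) 75 = -675$)
$S - w{\left(128 \right)} = 824 - -675 = 824 + 675 = 1499$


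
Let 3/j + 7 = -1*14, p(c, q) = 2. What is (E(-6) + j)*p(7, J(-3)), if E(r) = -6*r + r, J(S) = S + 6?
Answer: 418/7 ≈ 59.714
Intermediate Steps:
J(S) = 6 + S
E(r) = -5*r
j = -⅐ (j = 3/(-7 - 1*14) = 3/(-7 - 14) = 3/(-21) = 3*(-1/21) = -⅐ ≈ -0.14286)
(E(-6) + j)*p(7, J(-3)) = (-5*(-6) - ⅐)*2 = (30 - ⅐)*2 = (209/7)*2 = 418/7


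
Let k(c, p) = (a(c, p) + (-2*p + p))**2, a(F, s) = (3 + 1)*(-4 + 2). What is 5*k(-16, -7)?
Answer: 5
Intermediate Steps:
a(F, s) = -8 (a(F, s) = 4*(-2) = -8)
k(c, p) = (-8 - p)**2 (k(c, p) = (-8 + (-2*p + p))**2 = (-8 - p)**2)
5*k(-16, -7) = 5*(8 - 7)**2 = 5*1**2 = 5*1 = 5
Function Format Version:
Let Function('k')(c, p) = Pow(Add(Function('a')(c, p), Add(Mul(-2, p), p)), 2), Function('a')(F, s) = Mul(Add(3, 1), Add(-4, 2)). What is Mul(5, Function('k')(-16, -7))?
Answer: 5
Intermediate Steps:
Function('a')(F, s) = -8 (Function('a')(F, s) = Mul(4, -2) = -8)
Function('k')(c, p) = Pow(Add(-8, Mul(-1, p)), 2) (Function('k')(c, p) = Pow(Add(-8, Add(Mul(-2, p), p)), 2) = Pow(Add(-8, Mul(-1, p)), 2))
Mul(5, Function('k')(-16, -7)) = Mul(5, Pow(Add(8, -7), 2)) = Mul(5, Pow(1, 2)) = Mul(5, 1) = 5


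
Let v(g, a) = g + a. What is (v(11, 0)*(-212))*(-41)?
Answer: 95612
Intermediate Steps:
v(g, a) = a + g
(v(11, 0)*(-212))*(-41) = ((0 + 11)*(-212))*(-41) = (11*(-212))*(-41) = -2332*(-41) = 95612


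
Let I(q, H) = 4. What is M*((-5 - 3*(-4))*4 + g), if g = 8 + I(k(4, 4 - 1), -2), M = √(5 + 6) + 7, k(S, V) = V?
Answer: 280 + 40*√11 ≈ 412.67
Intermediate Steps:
M = 7 + √11 (M = √11 + 7 = 7 + √11 ≈ 10.317)
g = 12 (g = 8 + 4 = 12)
M*((-5 - 3*(-4))*4 + g) = (7 + √11)*((-5 - 3*(-4))*4 + 12) = (7 + √11)*((-5 + 12)*4 + 12) = (7 + √11)*(7*4 + 12) = (7 + √11)*(28 + 12) = (7 + √11)*40 = 280 + 40*√11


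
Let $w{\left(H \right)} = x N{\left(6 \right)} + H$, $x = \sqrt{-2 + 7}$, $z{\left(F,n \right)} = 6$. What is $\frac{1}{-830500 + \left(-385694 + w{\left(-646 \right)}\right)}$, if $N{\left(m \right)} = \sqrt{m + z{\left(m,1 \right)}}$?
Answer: $- \frac{60842}{74034979277} - \frac{\sqrt{15}}{740349792770} \approx -8.2181 \cdot 10^{-7}$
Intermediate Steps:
$N{\left(m \right)} = \sqrt{6 + m}$ ($N{\left(m \right)} = \sqrt{m + 6} = \sqrt{6 + m}$)
$x = \sqrt{5} \approx 2.2361$
$w{\left(H \right)} = H + 2 \sqrt{15}$ ($w{\left(H \right)} = \sqrt{5} \sqrt{6 + 6} + H = \sqrt{5} \sqrt{12} + H = \sqrt{5} \cdot 2 \sqrt{3} + H = 2 \sqrt{15} + H = H + 2 \sqrt{15}$)
$\frac{1}{-830500 + \left(-385694 + w{\left(-646 \right)}\right)} = \frac{1}{-830500 - \left(386340 - 2 \sqrt{15}\right)} = \frac{1}{-1216840 + 2 \sqrt{15}}$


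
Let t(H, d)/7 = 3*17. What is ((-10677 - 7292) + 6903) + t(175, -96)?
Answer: -10709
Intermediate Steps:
t(H, d) = 357 (t(H, d) = 7*(3*17) = 7*51 = 357)
((-10677 - 7292) + 6903) + t(175, -96) = ((-10677 - 7292) + 6903) + 357 = (-17969 + 6903) + 357 = -11066 + 357 = -10709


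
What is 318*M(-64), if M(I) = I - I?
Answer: 0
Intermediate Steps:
M(I) = 0
318*M(-64) = 318*0 = 0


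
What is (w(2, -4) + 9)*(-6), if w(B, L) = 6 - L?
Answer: -114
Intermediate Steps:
(w(2, -4) + 9)*(-6) = ((6 - 1*(-4)) + 9)*(-6) = ((6 + 4) + 9)*(-6) = (10 + 9)*(-6) = 19*(-6) = -114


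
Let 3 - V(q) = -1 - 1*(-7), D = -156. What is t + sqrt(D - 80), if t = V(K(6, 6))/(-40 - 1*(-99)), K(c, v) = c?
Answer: -3/59 + 2*I*sqrt(59) ≈ -0.050847 + 15.362*I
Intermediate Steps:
V(q) = -3 (V(q) = 3 - (-1 - 1*(-7)) = 3 - (-1 + 7) = 3 - 1*6 = 3 - 6 = -3)
t = -3/59 (t = -3/(-40 - 1*(-99)) = -3/(-40 + 99) = -3/59 ≈ -0.050847)
t + sqrt(D - 80) = -3/59 + sqrt(-156 - 80) = -3/59 + sqrt(-236) = -3/59 + 2*I*sqrt(59)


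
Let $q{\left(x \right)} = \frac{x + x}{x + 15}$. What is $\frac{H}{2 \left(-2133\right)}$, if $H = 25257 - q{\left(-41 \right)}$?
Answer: $- \frac{164150}{27729} \approx -5.9198$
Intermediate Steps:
$q{\left(x \right)} = \frac{2 x}{15 + x}$
$H = \frac{328300}{13}$ ($H = 25257 - 2 \left(-41\right) \frac{1}{15 - 41} = 25257 - 2 \left(-41\right) \frac{1}{-26} = 25257 - 2 \left(-41\right) \left(- \frac{1}{26}\right) = 25257 - \frac{41}{13} = \frac{328300}{13} \approx 25254.0$)
$\frac{H}{2 \left(-2133\right)} = \frac{328300}{13 \cdot 2 \left(-2133\right)} = \frac{328300}{13 \left(-4266\right)} = \frac{328300}{13} \left(- \frac{1}{4266}\right) = - \frac{164150}{27729}$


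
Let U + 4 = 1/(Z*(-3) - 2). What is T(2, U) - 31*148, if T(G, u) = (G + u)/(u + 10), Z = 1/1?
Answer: -133063/29 ≈ -4588.4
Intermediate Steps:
Z = 1
U = -21/5 (U = -4 + 1/(1*(-3) - 2) = -4 + 1/(-3 - 2) = -4 + 1/(-5) = -4 - ⅕ = -21/5 ≈ -4.2000)
T(G, u) = (G + u)/(10 + u)
T(2, U) - 31*148 = (2 - 21/5)/(10 - 21/5) - 31*148 = -11/5/(29/5) - 4588 = (5/29)*(-11/5) - 4588 = -11/29 - 4588 = -133063/29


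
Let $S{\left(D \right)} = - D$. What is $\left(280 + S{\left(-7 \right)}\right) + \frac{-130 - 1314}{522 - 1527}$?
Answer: $\frac{289879}{1005} \approx 288.44$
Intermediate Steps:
$\left(280 + S{\left(-7 \right)}\right) + \frac{-130 - 1314}{522 - 1527} = \left(280 - -7\right) + \frac{-130 - 1314}{522 - 1527} = \left(280 + 7\right) - \frac{1444}{-1005} = 287 - - \frac{1444}{1005} = 287 + \frac{1444}{1005} = \frac{289879}{1005}$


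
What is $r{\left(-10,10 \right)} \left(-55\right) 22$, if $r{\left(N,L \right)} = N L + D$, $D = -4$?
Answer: $125840$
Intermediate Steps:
$r{\left(N,L \right)} = -4 + L N$ ($r{\left(N,L \right)} = N L - 4 = L N - 4 = -4 + L N$)
$r{\left(-10,10 \right)} \left(-55\right) 22 = \left(-4 + 10 \left(-10\right)\right) \left(-55\right) 22 = \left(-4 - 100\right) \left(-55\right) 22 = \left(-104\right) \left(-55\right) 22 = 5720 \cdot 22 = 125840$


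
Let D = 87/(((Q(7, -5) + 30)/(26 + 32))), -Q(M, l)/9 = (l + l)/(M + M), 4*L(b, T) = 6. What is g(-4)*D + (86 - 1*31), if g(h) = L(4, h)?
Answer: 22336/85 ≈ 262.78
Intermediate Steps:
L(b, T) = 3/2 (L(b, T) = (¼)*6 = 3/2)
Q(M, l) = -9*l/M (Q(M, l) = -9*(l + l)/(M + M) = -9*2*l/(2*M) = -9*2*l*1/(2*M) = -9*l/M)
g(h) = 3/2
D = 11774/85 (D = 87/(((-9*(-5)/7 + 30)/(26 + 32))) = 87/(((-9*(-5)*⅐ + 30)/58)) = 87/(((45/7 + 30)*(1/58))) = 87/(((255/7)*(1/58))) = 87/(255/406) = 87*(406/255) = 11774/85 ≈ 138.52)
g(-4)*D + (86 - 1*31) = (3/2)*(11774/85) + (86 - 1*31) = 17661/85 + (86 - 31) = 17661/85 + 55 = 22336/85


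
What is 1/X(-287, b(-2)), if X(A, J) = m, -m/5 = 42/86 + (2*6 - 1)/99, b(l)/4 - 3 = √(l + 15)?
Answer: -387/1160 ≈ -0.33362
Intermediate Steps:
b(l) = 12 + 4*√(15 + l) (b(l) = 12 + 4*√(l + 15) = 12 + 4*√(15 + l))
m = -1160/387 (m = -5*(42/86 + (2*6 - 1)/99) = -5*(42*(1/86) + (12 - 1)*(1/99)) = -5*(21/43 + 11*(1/99)) = -5*(21/43 + ⅑) = -5*232/387 = -1160/387 ≈ -2.9974)
X(A, J) = -1160/387
1/X(-287, b(-2)) = 1/(-1160/387) = -387/1160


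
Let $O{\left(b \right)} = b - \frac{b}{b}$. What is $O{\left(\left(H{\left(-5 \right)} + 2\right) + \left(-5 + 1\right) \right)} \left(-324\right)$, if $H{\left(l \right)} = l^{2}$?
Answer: $-7128$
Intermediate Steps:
$O{\left(b \right)} = -1 + b$ ($O{\left(b \right)} = b - 1 = -1 + b$)
$O{\left(\left(H{\left(-5 \right)} + 2\right) + \left(-5 + 1\right) \right)} \left(-324\right) = \left(-1 + \left(\left(\left(-5\right)^{2} + 2\right) + \left(-5 + 1\right)\right)\right) \left(-324\right) = \left(-1 + \left(\left(25 + 2\right) - 4\right)\right) \left(-324\right) = \left(-1 + \left(27 - 4\right)\right) \left(-324\right) = \left(-1 + 23\right) \left(-324\right) = 22 \left(-324\right) = -7128$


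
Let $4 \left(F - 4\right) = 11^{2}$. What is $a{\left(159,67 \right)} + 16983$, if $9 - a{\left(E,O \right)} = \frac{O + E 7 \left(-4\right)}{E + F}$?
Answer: $\frac{13152356}{773} \approx 17015.0$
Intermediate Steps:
$F = \frac{137}{4}$ ($F = 4 + \frac{11^{2}}{4} = 4 + \frac{1}{4} \cdot 121 = 4 + \frac{121}{4} = \frac{137}{4} \approx 34.25$)
$a{\left(E,O \right)} = 9 - \frac{O - 28 E}{\frac{137}{4} + E}$ ($a{\left(E,O \right)} = 9 - \frac{O + E 7 \left(-4\right)}{E + \frac{137}{4}} = 9 - \frac{O + 7 E \left(-4\right)}{\frac{137}{4} + E} = 9 - \frac{O - 28 E}{\frac{137}{4} + E}$)
$a{\left(159,67 \right)} + 16983 = \frac{1233 - 268 + 148 \cdot 159}{137 + 4 \cdot 159} + 16983 = \frac{1233 - 268 + 23532}{137 + 636} + 16983 = \frac{1}{773} \cdot 24497 + 16983 = \frac{24497}{773} + 16983 = \frac{13152356}{773}$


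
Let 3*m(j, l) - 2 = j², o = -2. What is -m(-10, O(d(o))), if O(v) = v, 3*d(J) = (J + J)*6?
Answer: -34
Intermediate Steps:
d(J) = 4*J (d(J) = ((J + J)*6)/3 = ((2*J)*6)/3 = (12*J)/3 = 4*J)
m(j, l) = ⅔ + j²/3
-m(-10, O(d(o))) = -(⅔ + (⅓)*(-10)²) = -(⅔ + (⅓)*100) = -(⅔ + 100/3) = -1*34 = -34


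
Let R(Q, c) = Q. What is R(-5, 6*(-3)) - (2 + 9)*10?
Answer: -115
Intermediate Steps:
R(-5, 6*(-3)) - (2 + 9)*10 = -5 - (2 + 9)*10 = -5 - 11*10 = -5 - 1*110 = -5 - 110 = -115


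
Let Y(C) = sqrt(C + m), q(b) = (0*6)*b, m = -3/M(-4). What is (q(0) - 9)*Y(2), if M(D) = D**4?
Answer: -9*sqrt(509)/16 ≈ -12.691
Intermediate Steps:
m = -3/256 (m = -3/((-4)**4) = -3/256 ≈ -0.011719)
q(b) = 0 (q(b) = 0*b = 0)
Y(C) = sqrt(-3/256 + C) (Y(C) = sqrt(C - 3/256) = sqrt(-3/256 + C))
(q(0) - 9)*Y(2) = (0 - 9)*(sqrt(-3 + 256*2)/16) = -9*sqrt(-3 + 512)/16 = -9*sqrt(509)/16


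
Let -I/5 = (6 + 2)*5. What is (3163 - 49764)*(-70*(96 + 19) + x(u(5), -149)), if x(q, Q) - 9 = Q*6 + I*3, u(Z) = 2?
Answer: 444340535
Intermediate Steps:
I = -200 (I = -5*(6 + 2)*5 = -40*5 = -5*40 = -200)
x(q, Q) = -591 + 6*Q (x(q, Q) = 9 + (Q*6 - 200*3) = 9 + (6*Q - 600) = 9 + (-600 + 6*Q) = -591 + 6*Q)
(3163 - 49764)*(-70*(96 + 19) + x(u(5), -149)) = (3163 - 49764)*(-70*(96 + 19) + (-591 + 6*(-149))) = -46601*(-70*115 + (-591 - 894)) = -46601*(-8050 - 1485) = -46601*(-9535) = 444340535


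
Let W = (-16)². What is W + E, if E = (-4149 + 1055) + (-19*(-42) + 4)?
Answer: -2036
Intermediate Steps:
W = 256
E = -2292 (E = -3094 + (798 + 4) = -3094 + 802 = -2292)
W + E = 256 - 2292 = -2036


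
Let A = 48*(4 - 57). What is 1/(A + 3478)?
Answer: 1/934 ≈ 0.0010707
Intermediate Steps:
A = -2544 (A = 48*(-53) = -2544)
1/(A + 3478) = 1/(-2544 + 3478) = 1/934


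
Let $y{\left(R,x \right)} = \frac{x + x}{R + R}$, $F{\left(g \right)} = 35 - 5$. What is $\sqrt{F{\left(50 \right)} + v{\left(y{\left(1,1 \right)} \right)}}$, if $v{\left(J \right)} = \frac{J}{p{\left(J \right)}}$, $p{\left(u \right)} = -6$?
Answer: $\frac{\sqrt{1074}}{6} \approx 5.462$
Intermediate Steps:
$F{\left(g \right)} = 30$ ($F{\left(g \right)} = 35 - 5 = 30$)
$y{\left(R,x \right)} = \frac{x}{R}$ ($y{\left(R,x \right)} = \frac{2 x}{2 R} = 2 x \frac{1}{2 R} = \frac{x}{R}$)
$v{\left(J \right)} = - \frac{J}{6}$ ($v{\left(J \right)} = \frac{J}{-6} = J \left(- \frac{1}{6}\right) = - \frac{J}{6}$)
$\sqrt{F{\left(50 \right)} + v{\left(y{\left(1,1 \right)} \right)}} = \sqrt{30 - \frac{1 \cdot 1^{-1}}{6}} = \sqrt{30 - \frac{1 \cdot 1}{6}} = \sqrt{30 - \frac{1}{6}} = \sqrt{\frac{179}{6}} = \frac{\sqrt{1074}}{6}$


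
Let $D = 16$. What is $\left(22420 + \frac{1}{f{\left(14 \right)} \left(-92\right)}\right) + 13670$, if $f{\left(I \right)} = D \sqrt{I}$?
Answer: $36090 - \frac{\sqrt{14}}{20608} \approx 36090.0$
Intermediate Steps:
$f{\left(I \right)} = 16 \sqrt{I}$
$\left(22420 + \frac{1}{f{\left(14 \right)} \left(-92\right)}\right) + 13670 = \left(22420 + \frac{1}{16 \sqrt{14} \left(-92\right)}\right) + 13670 = \left(22420 + \frac{1}{\left(-1472\right) \sqrt{14}}\right) + 13670 = \left(22420 - \frac{\sqrt{14}}{20608}\right) + 13670 = 36090 - \frac{\sqrt{14}}{20608}$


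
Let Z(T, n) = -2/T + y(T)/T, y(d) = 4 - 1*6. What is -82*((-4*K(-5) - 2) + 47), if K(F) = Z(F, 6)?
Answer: -17138/5 ≈ -3427.6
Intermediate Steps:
y(d) = -2 (y(d) = 4 - 6 = -2)
Z(T, n) = -4/T (Z(T, n) = -2/T - 2/T = -4/T)
K(F) = -4/F
-82*((-4*K(-5) - 2) + 47) = -82*((-(-16)/(-5) - 2) + 47) = -82*((-(-16)*(-1)/5 - 2) + 47) = -82*((-4*4/5 - 2) + 47) = -82*((-16/5 - 2) + 47) = -82*(-26/5 + 47) = -82*209/5 = -17138/5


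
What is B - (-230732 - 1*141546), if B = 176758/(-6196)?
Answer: 1153228865/3098 ≈ 3.7225e+5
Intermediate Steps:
B = -88379/3098 (B = 176758*(-1/6196) = -88379/3098 ≈ -28.528)
B - (-230732 - 1*141546) = -88379/3098 - (-230732 - 1*141546) = -88379/3098 - (-230732 - 141546) = -88379/3098 - 1*(-372278) = -88379/3098 + 372278 = 1153228865/3098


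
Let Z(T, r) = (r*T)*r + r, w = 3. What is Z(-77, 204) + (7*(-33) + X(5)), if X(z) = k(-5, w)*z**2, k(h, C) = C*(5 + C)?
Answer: -3203859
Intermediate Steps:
Z(T, r) = r + T*r**2 (Z(T, r) = (T*r)*r + r = T*r**2 + r = r + T*r**2)
X(z) = 24*z**2 (X(z) = (3*(5 + 3))*z**2 = (3*8)*z**2 = 24*z**2)
Z(-77, 204) + (7*(-33) + X(5)) = 204*(1 - 77*204) + (7*(-33) + 24*5**2) = 204*(1 - 15708) + (-231 + 24*25) = 204*(-15707) + (-231 + 600) = -3204228 + 369 = -3203859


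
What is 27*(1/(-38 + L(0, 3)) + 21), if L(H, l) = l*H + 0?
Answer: 21519/38 ≈ 566.29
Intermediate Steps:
L(H, l) = H*l (L(H, l) = H*l + 0 = H*l)
27*(1/(-38 + L(0, 3)) + 21) = 27*(1/(-38 + 0*3) + 21) = 27*(1/(-38 + 0) + 21) = 27*(1/(-38) + 21) = 27*(-1/38 + 21) = 27*(797/38) = 21519/38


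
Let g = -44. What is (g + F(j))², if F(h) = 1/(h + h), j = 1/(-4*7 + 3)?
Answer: 12769/4 ≈ 3192.3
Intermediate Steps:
j = -1/25 (j = 1/(-28 + 3) = 1/(-25) = -1/25 ≈ -0.040000)
F(h) = 1/(2*h)
(g + F(j))² = (-44 + 1/(2*(-1/25)))² = (-44 + (½)*(-25))² = (-44 - 25/2)² = (-113/2)² = 12769/4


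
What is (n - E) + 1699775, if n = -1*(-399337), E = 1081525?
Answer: 1017587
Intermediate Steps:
n = 399337
(n - E) + 1699775 = (399337 - 1*1081525) + 1699775 = (399337 - 1081525) + 1699775 = -682188 + 1699775 = 1017587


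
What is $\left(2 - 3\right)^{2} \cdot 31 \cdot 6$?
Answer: $186$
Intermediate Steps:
$\left(2 - 3\right)^{2} \cdot 31 \cdot 6 = \left(-1\right)^{2} \cdot 31 \cdot 6 = 1 \cdot 31 \cdot 6 = 31 \cdot 6 = 186$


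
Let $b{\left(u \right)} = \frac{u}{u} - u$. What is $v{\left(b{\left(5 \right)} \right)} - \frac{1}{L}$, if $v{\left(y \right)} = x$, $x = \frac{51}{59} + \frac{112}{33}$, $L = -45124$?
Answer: $\frac{374125031}{87856428} \approx 4.2584$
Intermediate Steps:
$b{\left(u \right)} = 1 - u$
$x = \frac{8291}{1947}$ ($x = 51 \cdot \frac{1}{59} + 112 \cdot \frac{1}{33} = \frac{51}{59} + \frac{112}{33} = \frac{8291}{1947} \approx 4.2583$)
$v{\left(y \right)} = \frac{8291}{1947}$
$v{\left(b{\left(5 \right)} \right)} - \frac{1}{L} = \frac{8291}{1947} - \frac{1}{-45124} = \frac{8291}{1947} - - \frac{1}{45124} = \frac{8291}{1947} + \frac{1}{45124} = \frac{374125031}{87856428}$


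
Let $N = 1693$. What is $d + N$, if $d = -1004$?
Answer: $689$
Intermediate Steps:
$d + N = -1004 + 1693 = 689$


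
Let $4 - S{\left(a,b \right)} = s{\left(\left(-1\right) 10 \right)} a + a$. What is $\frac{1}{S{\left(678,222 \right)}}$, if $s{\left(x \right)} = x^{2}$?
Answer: $- \frac{1}{68474} \approx -1.4604 \cdot 10^{-5}$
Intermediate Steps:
$S{\left(a,b \right)} = 4 - 101 a$ ($S{\left(a,b \right)} = 4 - \left(\left(\left(-1\right) 10\right)^{2} a + a\right) = 4 - \left(\left(-10\right)^{2} a + a\right) = 4 - \left(100 a + a\right) = 4 - 101 a$)
$\frac{1}{S{\left(678,222 \right)}} = \frac{1}{4 - 68478} = \frac{1}{-68474} = - \frac{1}{68474}$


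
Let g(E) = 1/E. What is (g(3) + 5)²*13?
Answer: 3328/9 ≈ 369.78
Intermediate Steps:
(g(3) + 5)²*13 = (1/3 + 5)²*13 = (⅓ + 5)²*13 = (16/3)²*13 = (256/9)*13 = 3328/9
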